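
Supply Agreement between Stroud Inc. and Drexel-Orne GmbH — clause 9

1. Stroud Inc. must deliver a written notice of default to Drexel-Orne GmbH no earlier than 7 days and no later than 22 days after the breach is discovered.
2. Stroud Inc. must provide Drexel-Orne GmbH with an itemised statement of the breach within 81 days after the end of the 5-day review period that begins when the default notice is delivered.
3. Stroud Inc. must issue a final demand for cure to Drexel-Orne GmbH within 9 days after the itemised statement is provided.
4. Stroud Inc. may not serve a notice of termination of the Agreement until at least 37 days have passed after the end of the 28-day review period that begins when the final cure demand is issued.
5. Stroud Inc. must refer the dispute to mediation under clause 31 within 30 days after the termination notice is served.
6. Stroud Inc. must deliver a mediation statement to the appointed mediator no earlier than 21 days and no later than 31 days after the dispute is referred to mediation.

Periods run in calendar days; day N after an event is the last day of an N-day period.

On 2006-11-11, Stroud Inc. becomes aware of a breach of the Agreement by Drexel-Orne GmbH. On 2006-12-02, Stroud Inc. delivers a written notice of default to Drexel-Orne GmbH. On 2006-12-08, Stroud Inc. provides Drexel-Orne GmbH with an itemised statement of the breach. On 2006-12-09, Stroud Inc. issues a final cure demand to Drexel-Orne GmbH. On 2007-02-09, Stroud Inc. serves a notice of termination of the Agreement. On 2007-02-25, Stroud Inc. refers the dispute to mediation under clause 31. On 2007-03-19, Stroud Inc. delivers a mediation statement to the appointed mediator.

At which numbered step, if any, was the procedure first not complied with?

Step 1: the window is 7–22 days after 2006-11-11 (when the breach is discovered), so 2006-11-18 through 2006-12-03; 2006-12-02 falls inside that range.
Step 2: 81 days after 2006-12-07 (end of the 5-day review period, which began when the default notice is delivered on 2006-12-02) is 2007-02-26; done 2006-12-08 — timely.
Step 3: 9 days after 2006-12-08 (when the itemised statement is provided) is 2006-12-17; completed 2006-12-09, before the deadline.
Step 4: the earliest permitted date is 37 days after 2007-01-06 (end of the 28-day review period, which began when the final cure demand is issued on 2006-12-09), i.e. 2007-02-12; done 2007-02-09 — 3 days too early.

Step 4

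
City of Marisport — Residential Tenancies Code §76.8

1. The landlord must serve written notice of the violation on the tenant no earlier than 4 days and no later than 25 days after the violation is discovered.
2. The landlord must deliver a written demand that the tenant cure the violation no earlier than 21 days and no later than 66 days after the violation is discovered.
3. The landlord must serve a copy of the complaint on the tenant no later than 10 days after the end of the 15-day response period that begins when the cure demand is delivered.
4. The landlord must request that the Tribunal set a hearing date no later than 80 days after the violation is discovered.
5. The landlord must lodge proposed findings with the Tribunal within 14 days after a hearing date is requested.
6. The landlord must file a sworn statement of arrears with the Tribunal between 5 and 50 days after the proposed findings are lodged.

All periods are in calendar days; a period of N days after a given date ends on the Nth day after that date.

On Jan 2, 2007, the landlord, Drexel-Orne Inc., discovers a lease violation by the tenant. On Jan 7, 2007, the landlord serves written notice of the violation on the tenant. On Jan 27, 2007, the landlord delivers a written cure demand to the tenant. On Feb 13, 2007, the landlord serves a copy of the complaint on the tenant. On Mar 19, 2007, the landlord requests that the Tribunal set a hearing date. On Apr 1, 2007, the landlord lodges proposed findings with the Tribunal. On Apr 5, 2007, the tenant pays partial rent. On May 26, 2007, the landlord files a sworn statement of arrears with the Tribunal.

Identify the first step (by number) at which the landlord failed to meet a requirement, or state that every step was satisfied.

Step 6

(1) the permitted window runs from Jan 2, 2007 + 4 = Jan 6, 2007 to Jan 2, 2007 + 25 = Jan 27, 2007; Jan 7, 2007 falls inside that range.
(2) the permitted window runs from Jan 2, 2007 + 21 = Jan 23, 2007 to Jan 2, 2007 + 66 = Mar 9, 2007; Jan 27, 2007 falls inside that range.
(3) due by Feb 11, 2007 + 10 days = Feb 21, 2007; Feb 13, 2007 is within that limit.
(4) due by Jan 2, 2007 + 80 days = Mar 23, 2007; completed Mar 19, 2007, before the deadline.
(5) due by Mar 19, 2007 + 14 days = Apr 2, 2007; completed Apr 1, 2007, before the deadline.
(6) the permitted window runs from Apr 1, 2007 + 5 = Apr 6, 2007 to Apr 1, 2007 + 50 = May 21, 2007; May 26, 2007 is 5 days past the end of the window.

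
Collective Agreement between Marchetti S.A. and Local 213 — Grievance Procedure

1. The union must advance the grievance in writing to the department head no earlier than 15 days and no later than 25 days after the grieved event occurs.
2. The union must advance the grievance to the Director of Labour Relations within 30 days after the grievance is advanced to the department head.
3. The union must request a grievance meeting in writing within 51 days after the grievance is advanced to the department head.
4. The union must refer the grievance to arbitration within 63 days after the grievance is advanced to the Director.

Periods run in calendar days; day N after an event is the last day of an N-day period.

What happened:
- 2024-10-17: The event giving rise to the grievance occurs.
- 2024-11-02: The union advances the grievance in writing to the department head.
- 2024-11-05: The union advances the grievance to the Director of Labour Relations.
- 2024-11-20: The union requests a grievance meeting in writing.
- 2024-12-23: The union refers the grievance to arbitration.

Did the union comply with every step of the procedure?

Step 1: the window is 15–25 days after 2024-10-17 (when the grieved event occurs), so 2024-11-01 through 2024-11-11; 2024-11-02 falls inside that range.
Step 2: 30 days after 2024-11-02 (when the grievance is advanced to the department head) is 2024-12-02; completed 2024-11-05, before the deadline.
Step 3: 51 days after 2024-11-02 (when the grievance is advanced to the department head) is 2024-12-23; 2024-11-20 is within that limit.
Step 4: 63 days after 2024-11-05 (when the grievance is advanced to the Director) is 2025-01-07; done 2024-12-23 — timely.

Yes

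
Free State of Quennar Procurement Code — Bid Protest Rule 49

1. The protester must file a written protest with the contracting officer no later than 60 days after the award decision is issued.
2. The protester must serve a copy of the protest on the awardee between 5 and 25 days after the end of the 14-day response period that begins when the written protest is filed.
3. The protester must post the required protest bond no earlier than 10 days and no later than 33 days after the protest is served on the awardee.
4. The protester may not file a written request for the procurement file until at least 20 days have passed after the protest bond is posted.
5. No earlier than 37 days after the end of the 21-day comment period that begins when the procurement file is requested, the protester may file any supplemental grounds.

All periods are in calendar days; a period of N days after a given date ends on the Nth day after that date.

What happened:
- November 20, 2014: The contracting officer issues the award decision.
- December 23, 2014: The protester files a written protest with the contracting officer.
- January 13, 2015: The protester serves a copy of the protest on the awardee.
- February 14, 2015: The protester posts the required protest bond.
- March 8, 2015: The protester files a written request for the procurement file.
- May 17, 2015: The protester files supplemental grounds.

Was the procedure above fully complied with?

Yes

Step 1: 60 days after November 20, 2014 (when the award decision is issued) is January 19, 2015; December 23, 2014 is within that limit.
Step 2: the window is 5–25 days after January 6, 2015 (end of the 14-day response period, which began when the written protest is filed on December 23, 2014), so January 11, 2015 through January 31, 2015; January 13, 2015 falls inside that range.
Step 3: the window is 10–33 days after January 13, 2015 (when the protest is served on the awardee), so January 23, 2015 through February 15, 2015; February 14, 2015 falls inside that range.
Step 4: the earliest permitted date is 20 days after February 14, 2015 (when the protest bond is posted), i.e. March 6, 2015; March 8, 2015 is on or after that date.
Step 5: the earliest permitted date is 37 days after March 29, 2015 (end of the 21-day comment period, which began when the procurement file is requested on March 8, 2015), i.e. May 5, 2015; done May 17, 2015, after the minimum wait.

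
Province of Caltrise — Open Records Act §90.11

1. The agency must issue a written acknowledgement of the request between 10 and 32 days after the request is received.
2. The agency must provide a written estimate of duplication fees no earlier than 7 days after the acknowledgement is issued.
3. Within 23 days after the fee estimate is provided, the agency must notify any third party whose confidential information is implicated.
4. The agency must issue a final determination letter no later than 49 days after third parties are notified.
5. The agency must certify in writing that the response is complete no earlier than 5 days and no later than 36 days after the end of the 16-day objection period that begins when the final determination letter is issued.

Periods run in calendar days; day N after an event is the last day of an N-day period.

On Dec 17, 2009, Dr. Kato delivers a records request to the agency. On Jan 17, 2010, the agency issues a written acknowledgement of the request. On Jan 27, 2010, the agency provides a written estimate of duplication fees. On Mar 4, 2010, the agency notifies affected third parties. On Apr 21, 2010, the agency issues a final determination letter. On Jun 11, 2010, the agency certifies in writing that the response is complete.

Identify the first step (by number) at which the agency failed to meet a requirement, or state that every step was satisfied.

Step 3

(1) the permitted window runs from Dec 17, 2009 + 10 = Dec 27, 2009 to Dec 17, 2009 + 32 = Jan 18, 2010; done Jan 17, 2010, which is between those dates.
(2) permitted from Jan 17, 2010 + 7 days = Jan 24, 2010 onward; done Jan 27, 2010 — permitted.
(3) due by Jan 27, 2010 + 23 days = Feb 19, 2010; done Mar 4, 2010 — 13 days late.
The analysis stops there.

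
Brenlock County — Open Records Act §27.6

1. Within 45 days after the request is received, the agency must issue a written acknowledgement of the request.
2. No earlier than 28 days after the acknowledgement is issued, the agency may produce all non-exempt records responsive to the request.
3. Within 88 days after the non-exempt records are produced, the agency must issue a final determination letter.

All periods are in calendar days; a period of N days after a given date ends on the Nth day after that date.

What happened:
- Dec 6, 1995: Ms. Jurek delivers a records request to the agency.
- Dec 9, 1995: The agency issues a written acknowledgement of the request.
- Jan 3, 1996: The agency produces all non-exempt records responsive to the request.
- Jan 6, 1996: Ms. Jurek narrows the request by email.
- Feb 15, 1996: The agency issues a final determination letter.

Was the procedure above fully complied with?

Step 1: 45 days after Dec 6, 1995 (when the request is received) is Jan 20, 1996; completed Dec 9, 1995, before the deadline.
Step 2: the earliest permitted date is 28 days after Dec 9, 1995 (when the acknowledgement is issued), i.e. Jan 6, 1996; done Jan 3, 1996 — 3 days too early.

No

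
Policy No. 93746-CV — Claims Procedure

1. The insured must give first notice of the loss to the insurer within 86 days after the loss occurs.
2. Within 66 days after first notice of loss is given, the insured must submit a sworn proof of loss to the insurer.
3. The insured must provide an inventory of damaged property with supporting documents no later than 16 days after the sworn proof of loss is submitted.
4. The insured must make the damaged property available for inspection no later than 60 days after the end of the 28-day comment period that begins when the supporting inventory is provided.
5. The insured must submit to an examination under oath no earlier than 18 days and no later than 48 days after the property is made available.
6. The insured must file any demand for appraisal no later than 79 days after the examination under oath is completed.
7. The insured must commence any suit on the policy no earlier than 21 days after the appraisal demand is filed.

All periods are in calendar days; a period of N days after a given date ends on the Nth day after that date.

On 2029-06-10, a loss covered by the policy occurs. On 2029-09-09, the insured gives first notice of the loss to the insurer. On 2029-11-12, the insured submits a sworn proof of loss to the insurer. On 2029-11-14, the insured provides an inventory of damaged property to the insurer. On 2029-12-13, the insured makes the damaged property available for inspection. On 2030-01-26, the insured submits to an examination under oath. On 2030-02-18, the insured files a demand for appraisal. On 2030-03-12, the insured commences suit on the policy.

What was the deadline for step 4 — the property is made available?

The supporting inventory is provided on 2029-11-14; the 28-day comment period therefore ends 2029-12-12, and step 4 runs from that date. 60 days after 2029-12-12 is 2030-02-10.

2030-02-10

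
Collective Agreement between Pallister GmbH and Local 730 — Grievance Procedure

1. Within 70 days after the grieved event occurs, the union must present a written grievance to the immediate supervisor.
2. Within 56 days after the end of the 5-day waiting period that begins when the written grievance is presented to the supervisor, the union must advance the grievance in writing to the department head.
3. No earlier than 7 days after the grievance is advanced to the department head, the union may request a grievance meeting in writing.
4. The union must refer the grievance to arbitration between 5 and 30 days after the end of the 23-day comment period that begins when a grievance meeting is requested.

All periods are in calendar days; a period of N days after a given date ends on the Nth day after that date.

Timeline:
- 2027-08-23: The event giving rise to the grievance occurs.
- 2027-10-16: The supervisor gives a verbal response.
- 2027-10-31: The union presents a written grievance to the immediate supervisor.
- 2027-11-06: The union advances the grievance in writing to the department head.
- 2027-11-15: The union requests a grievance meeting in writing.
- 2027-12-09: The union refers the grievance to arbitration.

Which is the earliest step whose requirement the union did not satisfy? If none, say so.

Step 1 — counting 70 days from 2027-08-23 (when the grieved event occurs) gives a deadline of 2027-11-01; done 2027-10-31 — timely.
Step 2 — counting 56 days from 2027-11-05 (end of the 5-day waiting period, which began when the written grievance is presented to the supervisor on 2027-10-31) gives a deadline of 2027-12-31; completed 2027-11-06, before the deadline.
Step 3 — must wait 7 days from 2027-11-06 (when the grievance is advanced to the department head), so not before 2027-11-13; done 2027-11-15 — permitted.
Step 4 — 5 and 30 days from 2027-12-08 (end of the 23-day comment period, which began when a grievance meeting is requested on 2027-11-15) are 2027-12-13 and 2028-01-07 respectively; 2027-12-09 is 4 days too early.
That is the first point of non-compliance.

Step 4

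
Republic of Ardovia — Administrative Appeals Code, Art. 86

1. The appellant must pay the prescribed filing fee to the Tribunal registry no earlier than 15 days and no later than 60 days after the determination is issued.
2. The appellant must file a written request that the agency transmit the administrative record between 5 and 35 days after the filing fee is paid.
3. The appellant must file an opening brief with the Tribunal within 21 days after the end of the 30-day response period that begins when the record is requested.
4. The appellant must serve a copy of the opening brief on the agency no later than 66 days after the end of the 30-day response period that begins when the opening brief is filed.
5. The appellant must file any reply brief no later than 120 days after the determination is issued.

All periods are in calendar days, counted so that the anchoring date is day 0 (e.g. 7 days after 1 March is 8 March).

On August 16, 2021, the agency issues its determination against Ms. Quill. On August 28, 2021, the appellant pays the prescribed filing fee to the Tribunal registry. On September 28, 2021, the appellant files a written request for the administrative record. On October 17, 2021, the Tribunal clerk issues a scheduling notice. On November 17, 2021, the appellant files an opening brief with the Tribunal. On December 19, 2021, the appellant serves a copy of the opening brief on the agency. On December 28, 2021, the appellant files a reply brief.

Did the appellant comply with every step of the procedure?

No

Step 1 — 15 and 60 days from August 16, 2021 (when the determination is issued) are August 31, 2021 and October 15, 2021 respectively; August 28, 2021 is 3 days too early.
The analysis stops there.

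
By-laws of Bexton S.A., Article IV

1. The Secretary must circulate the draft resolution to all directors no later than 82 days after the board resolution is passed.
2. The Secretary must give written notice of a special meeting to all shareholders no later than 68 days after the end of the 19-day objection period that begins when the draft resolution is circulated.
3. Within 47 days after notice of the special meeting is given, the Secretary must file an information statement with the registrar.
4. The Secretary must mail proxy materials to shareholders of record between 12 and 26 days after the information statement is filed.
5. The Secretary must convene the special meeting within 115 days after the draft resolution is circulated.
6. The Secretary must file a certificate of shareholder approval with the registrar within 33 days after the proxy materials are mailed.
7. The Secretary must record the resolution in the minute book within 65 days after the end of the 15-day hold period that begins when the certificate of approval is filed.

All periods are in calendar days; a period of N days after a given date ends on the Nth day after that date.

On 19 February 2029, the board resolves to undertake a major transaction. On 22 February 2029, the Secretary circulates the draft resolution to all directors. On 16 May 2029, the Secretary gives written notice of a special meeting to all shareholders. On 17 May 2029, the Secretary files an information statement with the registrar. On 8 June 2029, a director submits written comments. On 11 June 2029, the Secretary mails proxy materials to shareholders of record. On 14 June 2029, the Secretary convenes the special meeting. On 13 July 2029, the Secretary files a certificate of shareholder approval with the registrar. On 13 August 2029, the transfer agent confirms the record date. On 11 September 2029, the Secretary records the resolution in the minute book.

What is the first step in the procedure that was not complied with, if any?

None — every step was satisfied

Step 1 — counting 82 days from 19 February 2029 (when the board resolution is passed) gives a deadline of 12 May 2029; 22 February 2029 is within that limit.
Step 2 — counting 68 days from 13 March 2029 (end of the 19-day objection period, which began when the draft resolution is circulated on 22 February 2029) gives a deadline of 20 May 2029; done 16 May 2029 — timely.
Step 3 — counting 47 days from 16 May 2029 (when notice of the special meeting is given) gives a deadline of 2 July 2029; completed 17 May 2029, before the deadline.
Step 4 — 12 and 26 days from 17 May 2029 (when the information statement is filed) are 29 May 2029 and 12 June 2029 respectively; done 11 June 2029, which is between those dates.
Step 5 — counting 115 days from 22 February 2029 (when the draft resolution is circulated) gives a deadline of 17 June 2029; completed 14 June 2029, before the deadline.
Step 6 — counting 33 days from 11 June 2029 (when the proxy materials are mailed) gives a deadline of 14 July 2029; done 13 July 2029 — timely.
Step 7 — counting 65 days from 28 July 2029 (end of the 15-day hold period, which began when the certificate of approval is filed on 13 July 2029) gives a deadline of 1 October 2029; done 11 September 2029 — timely.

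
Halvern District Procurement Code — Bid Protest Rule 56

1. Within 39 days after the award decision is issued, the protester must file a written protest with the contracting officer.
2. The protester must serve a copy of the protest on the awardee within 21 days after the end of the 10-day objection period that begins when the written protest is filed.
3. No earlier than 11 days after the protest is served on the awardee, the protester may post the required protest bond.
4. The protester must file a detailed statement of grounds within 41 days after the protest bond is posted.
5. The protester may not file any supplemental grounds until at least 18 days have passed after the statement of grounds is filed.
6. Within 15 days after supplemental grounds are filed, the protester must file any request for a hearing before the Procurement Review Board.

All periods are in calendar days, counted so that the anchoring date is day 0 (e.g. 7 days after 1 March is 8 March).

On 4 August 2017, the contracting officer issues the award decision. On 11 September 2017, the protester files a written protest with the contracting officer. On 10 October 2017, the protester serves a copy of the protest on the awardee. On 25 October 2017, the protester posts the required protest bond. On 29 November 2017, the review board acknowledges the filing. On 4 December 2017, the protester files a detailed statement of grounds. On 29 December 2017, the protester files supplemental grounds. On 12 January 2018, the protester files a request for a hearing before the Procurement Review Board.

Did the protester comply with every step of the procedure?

Yes

(1) due by 4 August 2017 + 39 days = 12 September 2017; done 11 September 2017 — timely.
(2) due by 21 September 2017 + 21 days = 12 October 2017; 10 October 2017 is within that limit.
(3) permitted from 10 October 2017 + 11 days = 21 October 2017 onward; done 25 October 2017, after the minimum wait.
(4) due by 25 October 2017 + 41 days = 5 December 2017; completed 4 December 2017, before the deadline.
(5) permitted from 4 December 2017 + 18 days = 22 December 2017 onward; done 29 December 2017, after the minimum wait.
(6) due by 29 December 2017 + 15 days = 13 January 2018; done 12 January 2018 — timely.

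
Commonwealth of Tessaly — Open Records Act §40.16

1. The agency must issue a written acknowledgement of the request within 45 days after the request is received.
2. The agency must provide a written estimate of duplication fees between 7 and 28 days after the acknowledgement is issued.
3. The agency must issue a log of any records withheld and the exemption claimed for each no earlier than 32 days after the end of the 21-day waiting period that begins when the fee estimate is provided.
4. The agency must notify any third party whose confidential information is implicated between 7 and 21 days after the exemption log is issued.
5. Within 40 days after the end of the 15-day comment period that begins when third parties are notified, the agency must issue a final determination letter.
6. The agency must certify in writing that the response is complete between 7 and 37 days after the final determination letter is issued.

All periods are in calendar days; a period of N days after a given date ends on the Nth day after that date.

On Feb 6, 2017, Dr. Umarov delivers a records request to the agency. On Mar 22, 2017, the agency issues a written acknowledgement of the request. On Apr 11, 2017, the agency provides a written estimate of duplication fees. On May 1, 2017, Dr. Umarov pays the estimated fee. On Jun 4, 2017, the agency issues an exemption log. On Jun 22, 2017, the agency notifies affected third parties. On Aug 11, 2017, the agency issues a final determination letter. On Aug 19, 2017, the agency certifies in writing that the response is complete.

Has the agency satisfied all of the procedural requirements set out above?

(1) due by Feb 6, 2017 + 45 days = Mar 23, 2017; Mar 22, 2017 is within that limit.
(2) the permitted window runs from Mar 22, 2017 + 7 = Mar 29, 2017 to Mar 22, 2017 + 28 = Apr 19, 2017; done Apr 11, 2017, which is between those dates.
(3) permitted from May 2, 2017 + 32 days = Jun 3, 2017 onward; done Jun 4, 2017, after the minimum wait.
(4) the permitted window runs from Jun 4, 2017 + 7 = Jun 11, 2017 to Jun 4, 2017 + 21 = Jun 25, 2017; done Jun 22, 2017 — within the window.
(5) due by Jul 7, 2017 + 40 days = Aug 16, 2017; completed Aug 11, 2017, before the deadline.
(6) the permitted window runs from Aug 11, 2017 + 7 = Aug 18, 2017 to Aug 11, 2017 + 37 = Sep 17, 2017; done Aug 19, 2017 — within the window.

Yes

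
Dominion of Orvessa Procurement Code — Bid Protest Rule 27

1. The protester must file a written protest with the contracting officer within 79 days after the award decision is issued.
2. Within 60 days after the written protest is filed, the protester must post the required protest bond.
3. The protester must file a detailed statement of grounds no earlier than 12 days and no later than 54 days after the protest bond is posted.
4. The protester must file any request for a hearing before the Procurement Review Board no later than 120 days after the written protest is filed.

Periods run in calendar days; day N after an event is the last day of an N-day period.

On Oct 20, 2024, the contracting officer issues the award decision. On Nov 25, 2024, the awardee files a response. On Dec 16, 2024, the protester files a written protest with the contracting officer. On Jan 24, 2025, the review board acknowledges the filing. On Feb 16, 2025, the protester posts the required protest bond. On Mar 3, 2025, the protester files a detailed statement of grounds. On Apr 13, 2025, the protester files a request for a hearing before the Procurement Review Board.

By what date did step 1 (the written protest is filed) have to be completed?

Jan 7, 2025

Step 1 runs from Oct 20, 2024, when the award decision is issued. 79 days after Oct 20, 2024 is Jan 7, 2025.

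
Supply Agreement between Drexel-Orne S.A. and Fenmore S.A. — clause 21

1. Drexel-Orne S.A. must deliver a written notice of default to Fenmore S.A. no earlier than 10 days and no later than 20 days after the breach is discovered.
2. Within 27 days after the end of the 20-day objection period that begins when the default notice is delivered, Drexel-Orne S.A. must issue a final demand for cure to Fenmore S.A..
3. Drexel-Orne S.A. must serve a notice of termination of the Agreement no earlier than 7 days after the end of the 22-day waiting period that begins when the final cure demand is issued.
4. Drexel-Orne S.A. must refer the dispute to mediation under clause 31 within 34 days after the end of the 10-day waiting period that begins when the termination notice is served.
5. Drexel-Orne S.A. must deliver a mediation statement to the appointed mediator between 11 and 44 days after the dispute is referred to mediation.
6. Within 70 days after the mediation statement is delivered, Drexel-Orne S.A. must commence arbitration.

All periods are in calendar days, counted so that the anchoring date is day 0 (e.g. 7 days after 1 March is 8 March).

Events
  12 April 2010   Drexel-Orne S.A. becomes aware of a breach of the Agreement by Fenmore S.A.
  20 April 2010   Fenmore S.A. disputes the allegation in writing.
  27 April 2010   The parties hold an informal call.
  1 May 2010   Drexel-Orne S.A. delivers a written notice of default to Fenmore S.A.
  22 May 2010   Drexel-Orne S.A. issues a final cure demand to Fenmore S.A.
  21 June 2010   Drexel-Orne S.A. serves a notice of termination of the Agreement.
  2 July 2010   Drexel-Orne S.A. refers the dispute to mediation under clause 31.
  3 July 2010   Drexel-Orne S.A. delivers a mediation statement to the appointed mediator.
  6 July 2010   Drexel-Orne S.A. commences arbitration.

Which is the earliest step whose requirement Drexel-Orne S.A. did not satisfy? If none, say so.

Step 1: the window is 10–20 days after 12 April 2010 (when the breach is discovered), so 22 April 2010 through 2 May 2010; 1 May 2010 falls inside that range.
Step 2: 27 days after 21 May 2010 (end of the 20-day objection period, which began when the default notice is delivered on 1 May 2010) is 17 June 2010; done 22 May 2010 — timely.
Step 3: the earliest permitted date is 7 days after 13 June 2010 (end of the 22-day waiting period, which began when the final cure demand is issued on 22 May 2010), i.e. 20 June 2010; done 21 June 2010, after the minimum wait.
Step 4: 34 days after 1 July 2010 (end of the 10-day waiting period, which began when the termination notice is served on 21 June 2010) is 4 August 2010; completed 2 July 2010, before the deadline.
Step 5: the window is 11–44 days after 2 July 2010 (when the dispute is referred to mediation), so 13 July 2010 through 15 August 2010; done 3 July 2010 — 10 days before the window opened.
The procedure was therefore not followed at step 5.

Step 5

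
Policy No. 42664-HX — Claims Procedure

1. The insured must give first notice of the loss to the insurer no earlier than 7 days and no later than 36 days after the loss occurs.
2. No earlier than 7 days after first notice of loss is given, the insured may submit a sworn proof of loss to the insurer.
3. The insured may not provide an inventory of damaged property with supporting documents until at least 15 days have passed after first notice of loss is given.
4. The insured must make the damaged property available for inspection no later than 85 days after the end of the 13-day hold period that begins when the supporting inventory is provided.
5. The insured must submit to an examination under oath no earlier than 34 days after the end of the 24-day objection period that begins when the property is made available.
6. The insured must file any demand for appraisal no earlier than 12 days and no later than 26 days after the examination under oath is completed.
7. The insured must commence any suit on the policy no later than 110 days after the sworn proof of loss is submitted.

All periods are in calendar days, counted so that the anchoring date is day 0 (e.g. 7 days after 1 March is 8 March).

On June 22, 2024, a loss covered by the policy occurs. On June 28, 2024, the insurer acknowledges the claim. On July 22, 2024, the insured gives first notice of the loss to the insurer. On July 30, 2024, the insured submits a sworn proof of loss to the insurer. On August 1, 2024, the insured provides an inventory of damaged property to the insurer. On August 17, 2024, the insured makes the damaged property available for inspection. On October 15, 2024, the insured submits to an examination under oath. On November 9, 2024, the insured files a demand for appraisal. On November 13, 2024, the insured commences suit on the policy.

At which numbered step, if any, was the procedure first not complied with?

Step 1 — 7 and 36 days from June 22, 2024 (when the loss occurs) are June 29, 2024 and July 28, 2024 respectively; done July 22, 2024 — within the window.
Step 2 — must wait 7 days from July 22, 2024 (when first notice of loss is given), so not before July 29, 2024; done July 30, 2024 — permitted.
Step 3 — must wait 15 days from July 22, 2024 (when first notice of loss is given), so not before August 6, 2024; August 1, 2024 is 5 days before the earliest permitted date.

Step 3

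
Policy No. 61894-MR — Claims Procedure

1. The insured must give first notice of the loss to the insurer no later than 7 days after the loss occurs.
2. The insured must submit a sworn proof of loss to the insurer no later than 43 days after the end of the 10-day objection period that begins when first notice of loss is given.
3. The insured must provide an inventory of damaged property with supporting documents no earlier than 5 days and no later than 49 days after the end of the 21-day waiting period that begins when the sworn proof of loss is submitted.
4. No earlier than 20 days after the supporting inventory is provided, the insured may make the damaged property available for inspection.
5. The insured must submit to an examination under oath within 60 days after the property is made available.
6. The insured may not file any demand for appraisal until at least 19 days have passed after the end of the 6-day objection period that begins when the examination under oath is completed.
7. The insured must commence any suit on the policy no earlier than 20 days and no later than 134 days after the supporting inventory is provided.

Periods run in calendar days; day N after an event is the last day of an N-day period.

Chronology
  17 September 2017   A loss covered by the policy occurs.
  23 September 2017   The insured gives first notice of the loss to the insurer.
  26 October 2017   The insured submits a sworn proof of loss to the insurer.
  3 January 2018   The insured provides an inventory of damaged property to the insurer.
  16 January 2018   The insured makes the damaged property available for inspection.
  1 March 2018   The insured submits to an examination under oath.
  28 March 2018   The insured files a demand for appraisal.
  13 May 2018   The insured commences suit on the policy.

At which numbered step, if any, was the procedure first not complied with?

Step 1 — counting 7 days from 17 September 2017 (when the loss occurs) gives a deadline of 24 September 2017; completed 23 September 2017, before the deadline.
Step 2 — counting 43 days from 3 October 2017 (end of the 10-day objection period, which began when first notice of loss is given on 23 September 2017) gives a deadline of 15 November 2017; completed 26 October 2017, before the deadline.
Step 3 — 5 and 49 days from 16 November 2017 (end of the 21-day waiting period, which began when the sworn proof of loss is submitted on 26 October 2017) are 21 November 2017 and 4 January 2018 respectively; done 3 January 2018 — within the window.
Step 4 — must wait 20 days from 3 January 2018 (when the supporting inventory is provided), so not before 23 January 2018; acted on 16 January 2018, 7 days prematurely.
Later steps need not be reached.

Step 4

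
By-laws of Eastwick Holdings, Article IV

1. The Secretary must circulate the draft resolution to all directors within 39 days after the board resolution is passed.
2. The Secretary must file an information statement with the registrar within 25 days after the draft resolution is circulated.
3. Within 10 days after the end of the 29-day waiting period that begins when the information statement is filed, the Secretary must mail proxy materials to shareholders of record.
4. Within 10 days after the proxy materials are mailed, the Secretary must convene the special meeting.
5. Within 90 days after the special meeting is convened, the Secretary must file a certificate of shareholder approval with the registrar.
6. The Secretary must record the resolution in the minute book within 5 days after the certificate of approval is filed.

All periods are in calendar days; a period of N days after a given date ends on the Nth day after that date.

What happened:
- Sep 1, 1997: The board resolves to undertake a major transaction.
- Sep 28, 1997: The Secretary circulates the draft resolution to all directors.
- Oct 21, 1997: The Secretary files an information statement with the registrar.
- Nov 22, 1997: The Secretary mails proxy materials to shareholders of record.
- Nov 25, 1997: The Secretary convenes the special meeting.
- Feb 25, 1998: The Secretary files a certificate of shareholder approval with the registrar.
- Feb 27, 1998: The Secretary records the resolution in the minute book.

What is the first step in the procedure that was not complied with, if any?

Step 5

(1) due by Sep 1, 1997 + 39 days = Oct 10, 1997; completed Sep 28, 1997, before the deadline.
(2) due by Sep 28, 1997 + 25 days = Oct 23, 1997; Oct 21, 1997 is within that limit.
(3) due by Nov 19, 1997 + 10 days = Nov 29, 1997; Nov 22, 1997 is within that limit.
(4) due by Nov 22, 1997 + 10 days = Dec 2, 1997; Nov 25, 1997 is within that limit.
(5) due by Nov 25, 1997 + 90 days = Feb 23, 1998; done Feb 25, 1998 — 2 days late.
No need to go further; step 5 was not satisfied.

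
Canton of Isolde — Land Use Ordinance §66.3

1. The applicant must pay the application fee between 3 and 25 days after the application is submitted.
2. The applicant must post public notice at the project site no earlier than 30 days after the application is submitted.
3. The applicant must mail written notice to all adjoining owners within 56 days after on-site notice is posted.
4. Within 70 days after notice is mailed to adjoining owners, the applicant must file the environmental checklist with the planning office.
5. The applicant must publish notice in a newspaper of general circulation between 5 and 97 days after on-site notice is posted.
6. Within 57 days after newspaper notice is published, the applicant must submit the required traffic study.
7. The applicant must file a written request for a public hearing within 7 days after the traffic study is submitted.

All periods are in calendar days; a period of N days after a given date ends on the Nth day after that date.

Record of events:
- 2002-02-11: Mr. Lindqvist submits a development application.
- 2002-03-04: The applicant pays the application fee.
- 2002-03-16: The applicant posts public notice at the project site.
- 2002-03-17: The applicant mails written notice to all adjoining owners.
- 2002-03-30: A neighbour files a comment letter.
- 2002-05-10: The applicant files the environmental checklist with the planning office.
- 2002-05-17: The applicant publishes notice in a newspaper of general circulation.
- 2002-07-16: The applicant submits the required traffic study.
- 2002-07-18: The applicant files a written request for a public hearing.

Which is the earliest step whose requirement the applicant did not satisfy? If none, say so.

Step 1: the window is 3–25 days after 2002-02-11 (when the application is submitted), so 2002-02-14 through 2002-03-08; 2002-03-04 falls inside that range.
Step 2: the earliest permitted date is 30 days after 2002-02-11 (when the application is submitted), i.e. 2002-03-13; 2002-03-16 is on or after that date.
Step 3: 56 days after 2002-03-16 (when on-site notice is posted) is 2002-05-11; 2002-03-17 is within that limit.
Step 4: 70 days after 2002-03-17 (when notice is mailed to adjoining owners) is 2002-05-26; completed 2002-05-10, before the deadline.
Step 5: the window is 5–97 days after 2002-03-16 (when on-site notice is posted), so 2002-03-21 through 2002-06-21; done 2002-05-17, which is between those dates.
Step 6: 57 days after 2002-05-17 (when newspaper notice is published) is 2002-07-13; 2002-07-16 misses that deadline by 3 days.

Step 6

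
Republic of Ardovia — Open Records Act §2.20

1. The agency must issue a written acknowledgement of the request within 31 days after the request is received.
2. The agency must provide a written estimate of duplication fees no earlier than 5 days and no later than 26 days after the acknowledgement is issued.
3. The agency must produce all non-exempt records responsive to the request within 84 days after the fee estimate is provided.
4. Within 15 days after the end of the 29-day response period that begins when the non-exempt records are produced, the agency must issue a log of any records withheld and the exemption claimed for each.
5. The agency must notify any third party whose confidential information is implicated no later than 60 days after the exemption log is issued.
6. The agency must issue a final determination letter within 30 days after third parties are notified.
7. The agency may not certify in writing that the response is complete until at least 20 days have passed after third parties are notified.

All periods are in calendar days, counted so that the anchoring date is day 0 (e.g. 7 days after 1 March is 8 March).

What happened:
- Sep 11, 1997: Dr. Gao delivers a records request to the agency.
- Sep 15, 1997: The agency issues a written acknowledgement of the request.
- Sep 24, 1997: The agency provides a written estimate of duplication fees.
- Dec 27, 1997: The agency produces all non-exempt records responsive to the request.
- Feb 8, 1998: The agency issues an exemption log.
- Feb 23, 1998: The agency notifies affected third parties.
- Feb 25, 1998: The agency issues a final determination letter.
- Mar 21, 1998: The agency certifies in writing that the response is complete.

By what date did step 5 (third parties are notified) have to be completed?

Apr 9, 1998

Step 5 runs from Feb 8, 1998, when the exemption log is issued. 60 days after Feb 8, 1998 is Apr 9, 1998.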